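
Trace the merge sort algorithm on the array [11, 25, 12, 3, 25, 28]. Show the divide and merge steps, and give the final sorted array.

Merge sort trace:

Split: [11, 25, 12, 3, 25, 28] -> [11, 25, 12] and [3, 25, 28]
  Split: [11, 25, 12] -> [11] and [25, 12]
    Split: [25, 12] -> [25] and [12]
    Merge: [25] + [12] -> [12, 25]
  Merge: [11] + [12, 25] -> [11, 12, 25]
  Split: [3, 25, 28] -> [3] and [25, 28]
    Split: [25, 28] -> [25] and [28]
    Merge: [25] + [28] -> [25, 28]
  Merge: [3] + [25, 28] -> [3, 25, 28]
Merge: [11, 12, 25] + [3, 25, 28] -> [3, 11, 12, 25, 25, 28]

Final sorted array: [3, 11, 12, 25, 25, 28]

The merge sort proceeds by recursively splitting the array and merging sorted halves.
After all merges, the sorted array is [3, 11, 12, 25, 25, 28].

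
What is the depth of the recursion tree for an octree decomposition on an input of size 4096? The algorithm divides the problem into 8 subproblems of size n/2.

For divide and conquer with division factor 2:

Problem sizes at each level:
Level 0: 4096
Level 1: 2048
Level 2: 1024
Level 3: 512
Level 4: 256
Level 5: 128
Level 6: 64
Level 7: 32
Level 8: 16
Level 9: 8
Level 10: 4
Level 11: 2
Level 12: 1

The root is level 0 and the size-1 base case is level 12 (the tree spans levels 0 through 12, i.e. 13 levels counting the root), so the depth is the number of divisions: log_2(4096) = 12

The recursion tree depth is log_2(4096) = 12. At each level, the problem size is divided by 2, so it takes 12 divisions to reduce to a base case of size 1. The algorithm makes 8 recursive calls at each level.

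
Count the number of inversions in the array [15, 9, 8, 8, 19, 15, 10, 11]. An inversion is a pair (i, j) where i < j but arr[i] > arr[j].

Finding inversions in [15, 9, 8, 8, 19, 15, 10, 11]:

(0, 1): arr[0]=15 > arr[1]=9
(0, 2): arr[0]=15 > arr[2]=8
(0, 3): arr[0]=15 > arr[3]=8
(0, 6): arr[0]=15 > arr[6]=10
(0, 7): arr[0]=15 > arr[7]=11
(1, 2): arr[1]=9 > arr[2]=8
(1, 3): arr[1]=9 > arr[3]=8
(4, 5): arr[4]=19 > arr[5]=15
(4, 6): arr[4]=19 > arr[6]=10
(4, 7): arr[4]=19 > arr[7]=11
(5, 6): arr[5]=15 > arr[6]=10
(5, 7): arr[5]=15 > arr[7]=11

Total inversions: 12

The array has 12 inversion(s): (0,1), (0,2), (0,3), (0,6), (0,7), (1,2), (1,3), (4,5), (4,6), (4,7), (5,6), (5,7). Each pair (i,j) satisfies i < j and arr[i] > arr[j].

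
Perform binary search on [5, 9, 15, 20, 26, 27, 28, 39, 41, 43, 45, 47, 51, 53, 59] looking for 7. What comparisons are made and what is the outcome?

Binary search for 7 in [5, 9, 15, 20, 26, 27, 28, 39, 41, 43, 45, 47, 51, 53, 59]:

lo=0, hi=14, mid=7, arr[mid]=39 -> 39 > 7, search left half
lo=0, hi=6, mid=3, arr[mid]=20 -> 20 > 7, search left half
lo=0, hi=2, mid=1, arr[mid]=9 -> 9 > 7, search left half
lo=0, hi=0, mid=0, arr[mid]=5 -> 5 < 7, search right half
lo=1 > hi=0, target 7 not found

Binary search determines that 7 is not in the array after 4 comparisons. The search space was exhausted without finding the target.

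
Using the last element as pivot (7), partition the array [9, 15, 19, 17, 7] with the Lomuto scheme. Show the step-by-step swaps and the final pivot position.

Lomuto partition with pivot = 7:

Initial array: [9, 15, 19, 17, 7]

arr[0]=9 > 7: no swap
arr[1]=15 > 7: no swap
arr[2]=19 > 7: no swap
arr[3]=17 > 7: no swap

Place pivot at position 0: [7, 15, 19, 17, 9]
Pivot position: 0

After partitioning with pivot 7, the array becomes [7, 15, 19, 17, 9]. The pivot is placed at index 0. All elements to the left of the pivot are <= 7, and all elements to the right are > 7.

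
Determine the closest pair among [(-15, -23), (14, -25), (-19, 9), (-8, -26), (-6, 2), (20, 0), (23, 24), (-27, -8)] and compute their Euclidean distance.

Computing all pairwise distances among 8 points:

d((-15, -23), (14, -25)) = 29.0689
d((-15, -23), (-19, 9)) = 32.249
d((-15, -23), (-8, -26)) = 7.6158 <-- minimum
d((-15, -23), (-6, 2)) = 26.5707
d((-15, -23), (20, 0)) = 41.8808
d((-15, -23), (23, 24)) = 60.4401
d((-15, -23), (-27, -8)) = 19.2094
d((14, -25), (-19, 9)) = 47.3814
d((14, -25), (-8, -26)) = 22.0227
d((14, -25), (-6, 2)) = 33.6006
d((14, -25), (20, 0)) = 25.7099
d((14, -25), (23, 24)) = 49.8197
d((14, -25), (-27, -8)) = 44.3847
d((-19, 9), (-8, -26)) = 36.6879
d((-19, 9), (-6, 2)) = 14.7648
d((-19, 9), (20, 0)) = 40.025
d((-19, 9), (23, 24)) = 44.5982
d((-19, 9), (-27, -8)) = 18.7883
d((-8, -26), (-6, 2)) = 28.0713
d((-8, -26), (20, 0)) = 38.2099
d((-8, -26), (23, 24)) = 58.8303
d((-8, -26), (-27, -8)) = 26.1725
d((-6, 2), (20, 0)) = 26.0768
d((-6, 2), (23, 24)) = 36.4005
d((-6, 2), (-27, -8)) = 23.2594
d((20, 0), (23, 24)) = 24.1868
d((20, 0), (-27, -8)) = 47.676
d((23, 24), (-27, -8)) = 59.3633

Closest pair: (-15, -23) and (-8, -26) with distance 7.6158

The closest pair is (-15, -23) and (-8, -26) with Euclidean distance 7.6158. For 8 points, brute-force pairwise comparison is shown above. For large n, the divide-and-conquer algorithm (sort by x, recurse on halves, check the dividing strip) achieves O(n log n).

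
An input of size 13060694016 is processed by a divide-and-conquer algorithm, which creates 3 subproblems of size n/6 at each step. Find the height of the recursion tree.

For divide and conquer with division factor 6:

Problem sizes at each level:
Level 0: 13060694016
Level 1: 2176782336
Level 2: 362797056
Level 3: 60466176
Level 4: 10077696
Level 5: 1679616
Level 6: 279936
Level 7: 46656
Level 8: 7776
Level 9: 1296
Level 10: 216
Level 11: 36
Level 12: 6
Level 13: 1

The root is level 0 and the size-1 base case is level 13 (the tree spans levels 0 through 13, i.e. 14 levels counting the root), so the depth is the number of divisions: log_6(13060694016) = 13

The recursion tree depth is log_6(13060694016) = 13. At each level, the problem size is divided by 6, so it takes 13 divisions to reduce to a base case of size 1. The algorithm makes 3 recursive calls at each level.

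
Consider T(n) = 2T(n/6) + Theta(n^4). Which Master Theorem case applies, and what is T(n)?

Master Theorem for T(n) = 2T(n/6) + O(n^4):

a = 2, b = 6, c = 4
log_b(a) = log_6(2) = 0.3869

Case 3: c = 4 > log_6(2) = 0.3869
T(n) = O(n^4) = O(n^4)

For T(n) = 2T(n/6) + O(n^4): log_6(2) = 0.3869. This is Case 3 of the Master Theorem (c > log_b(a), work dominated by root), giving O(n^4).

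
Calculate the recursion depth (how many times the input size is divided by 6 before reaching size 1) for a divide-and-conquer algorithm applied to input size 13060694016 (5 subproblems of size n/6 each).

For divide and conquer with division factor 6:

Problem sizes at each level:
Level 0: 13060694016
Level 1: 2176782336
Level 2: 362797056
Level 3: 60466176
Level 4: 10077696
Level 5: 1679616
Level 6: 279936
Level 7: 46656
Level 8: 7776
Level 9: 1296
Level 10: 216
Level 11: 36
Level 12: 6
Level 13: 1

The root is level 0 and the size-1 base case is level 13 (the tree spans levels 0 through 13, i.e. 14 levels counting the root), so the depth is the number of divisions: log_6(13060694016) = 13

The recursion tree depth is log_6(13060694016) = 13. At each level, the problem size is divided by 6, so it takes 13 divisions to reduce to a base case of size 1. The algorithm makes 5 recursive calls at each level.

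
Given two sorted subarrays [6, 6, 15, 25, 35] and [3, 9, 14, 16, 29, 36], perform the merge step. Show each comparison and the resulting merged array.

Merging process:

Compare 6 vs 3: take 3 from right. Merged: [3]
Compare 6 vs 9: take 6 from left. Merged: [3, 6]
Compare 6 vs 9: take 6 from left. Merged: [3, 6, 6]
Compare 15 vs 9: take 9 from right. Merged: [3, 6, 6, 9]
Compare 15 vs 14: take 14 from right. Merged: [3, 6, 6, 9, 14]
Compare 15 vs 16: take 15 from left. Merged: [3, 6, 6, 9, 14, 15]
Compare 25 vs 16: take 16 from right. Merged: [3, 6, 6, 9, 14, 15, 16]
Compare 25 vs 29: take 25 from left. Merged: [3, 6, 6, 9, 14, 15, 16, 25]
Compare 35 vs 29: take 29 from right. Merged: [3, 6, 6, 9, 14, 15, 16, 25, 29]
Compare 35 vs 36: take 35 from left. Merged: [3, 6, 6, 9, 14, 15, 16, 25, 29, 35]
Append remaining from right: [36]. Merged: [3, 6, 6, 9, 14, 15, 16, 25, 29, 35, 36]

Final merged array: [3, 6, 6, 9, 14, 15, 16, 25, 29, 35, 36]
Total comparisons: 10

The merged array is [3, 6, 6, 9, 14, 15, 16, 25, 29, 35, 36], requiring 10 comparisons. The merge step runs in O(n) time where n is the total number of elements.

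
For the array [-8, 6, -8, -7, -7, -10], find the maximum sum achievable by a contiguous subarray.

Using Kadane's algorithm on [-8, 6, -8, -7, -7, -10]:

Scanning through the array:
Position 1 (value 6): max_ending_here = 6, max_so_far = 6
Position 2 (value -8): max_ending_here = -2, max_so_far = 6
Position 3 (value -7): max_ending_here = -7, max_so_far = 6
Position 4 (value -7): max_ending_here = -7, max_so_far = 6
Position 5 (value -10): max_ending_here = -10, max_so_far = 6

Maximum subarray: [6]
Maximum sum: 6

The maximum subarray is [6] with sum 6. This subarray runs from index 1 to index 1.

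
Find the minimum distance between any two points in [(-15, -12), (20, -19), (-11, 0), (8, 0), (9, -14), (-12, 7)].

Computing all pairwise distances among 6 points:

d((-15, -12), (20, -19)) = 35.6931
d((-15, -12), (-11, 0)) = 12.6491
d((-15, -12), (8, 0)) = 25.9422
d((-15, -12), (9, -14)) = 24.0832
d((-15, -12), (-12, 7)) = 19.2354
d((20, -19), (-11, 0)) = 36.3593
d((20, -19), (8, 0)) = 22.4722
d((20, -19), (9, -14)) = 12.083
d((20, -19), (-12, 7)) = 41.2311
d((-11, 0), (8, 0)) = 19.0
d((-11, 0), (9, -14)) = 24.4131
d((-11, 0), (-12, 7)) = 7.0711 <-- minimum
d((8, 0), (9, -14)) = 14.0357
d((8, 0), (-12, 7)) = 21.1896
d((9, -14), (-12, 7)) = 29.6985

Closest pair: (-11, 0) and (-12, 7) with distance 7.0711

The closest pair is (-11, 0) and (-12, 7) with Euclidean distance 7.0711. For 6 points, brute-force pairwise comparison is shown above. For large n, the divide-and-conquer algorithm (sort by x, recurse on halves, check the dividing strip) achieves O(n log n).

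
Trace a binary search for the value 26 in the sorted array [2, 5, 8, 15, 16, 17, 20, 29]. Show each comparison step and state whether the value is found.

Binary search for 26 in [2, 5, 8, 15, 16, 17, 20, 29]:

lo=0, hi=7, mid=3, arr[mid]=15 -> 15 < 26, search right half
lo=4, hi=7, mid=5, arr[mid]=17 -> 17 < 26, search right half
lo=6, hi=7, mid=6, arr[mid]=20 -> 20 < 26, search right half
lo=7, hi=7, mid=7, arr[mid]=29 -> 29 > 26, search left half
lo=7 > hi=6, target 26 not found

Binary search determines that 26 is not in the array after 4 comparisons. The search space was exhausted without finding the target.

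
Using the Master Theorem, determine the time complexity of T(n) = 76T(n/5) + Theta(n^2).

Master Theorem for T(n) = 76T(n/5) + O(n^2):

a = 76, b = 5, c = 2
log_b(a) = log_5(76) = 2.6908

Case 1: c = 2 < log_5(76) = 2.6908
T(n) = O(n^(log_5 76))

For T(n) = 76T(n/5) + O(n^2): log_5(76) = 2.6908. This is Case 1 of the Master Theorem (c < log_b(a), work dominated by leaves), giving O(n^(log_5 76)).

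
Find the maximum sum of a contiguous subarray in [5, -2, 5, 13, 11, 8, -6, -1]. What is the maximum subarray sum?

Using Kadane's algorithm on [5, -2, 5, 13, 11, 8, -6, -1]:

Scanning through the array:
Position 1 (value -2): max_ending_here = 3, max_so_far = 5
Position 2 (value 5): max_ending_here = 8, max_so_far = 8
Position 3 (value 13): max_ending_here = 21, max_so_far = 21
Position 4 (value 11): max_ending_here = 32, max_so_far = 32
Position 5 (value 8): max_ending_here = 40, max_so_far = 40
Position 6 (value -6): max_ending_here = 34, max_so_far = 40
Position 7 (value -1): max_ending_here = 33, max_so_far = 40

Maximum subarray: [5, -2, 5, 13, 11, 8]
Maximum sum: 40

The maximum subarray is [5, -2, 5, 13, 11, 8] with sum 40. This subarray runs from index 0 to index 5.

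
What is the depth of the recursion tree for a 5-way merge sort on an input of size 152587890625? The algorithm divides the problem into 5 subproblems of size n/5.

For divide and conquer with division factor 5:

Problem sizes at each level:
Level 0: 152587890625
Level 1: 30517578125
Level 2: 6103515625
Level 3: 1220703125
Level 4: 244140625
Level 5: 48828125
Level 6: 9765625
Level 7: 1953125
Level 8: 390625
Level 9: 78125
Level 10: 15625
Level 11: 3125
Level 12: 625
Level 13: 125
Level 14: 25
Level 15: 5
Level 16: 1

The root is level 0 and the size-1 base case is level 16 (the tree spans levels 0 through 16, i.e. 17 levels counting the root), so the depth is the number of divisions: log_5(152587890625) = 16

The recursion tree depth is log_5(152587890625) = 16. At each level, the problem size is divided by 5, so it takes 16 divisions to reduce to a base case of size 1. The algorithm makes 5 recursive calls at each level.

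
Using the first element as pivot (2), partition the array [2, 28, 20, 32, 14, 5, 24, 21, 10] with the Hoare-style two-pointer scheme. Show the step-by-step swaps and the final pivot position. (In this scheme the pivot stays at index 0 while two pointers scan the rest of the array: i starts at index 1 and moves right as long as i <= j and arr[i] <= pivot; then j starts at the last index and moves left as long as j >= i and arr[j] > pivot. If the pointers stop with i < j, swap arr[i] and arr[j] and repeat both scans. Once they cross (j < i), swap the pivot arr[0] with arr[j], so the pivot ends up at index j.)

Hoare-style two-pointer partition with pivot = 2:

Initial array: [2, 28, 20, 32, 14, 5, 24, 21, 10]

Pointers start at i = 1, j = 8.
i ends at 1, j ends at 0: the pointers have crossed (j < i), so scanning stops.

j = 0, so swapping arr[0] with arr[j] leaves the pivot at position 0: [2, 28, 20, 32, 14, 5, 24, 21, 10]
Pivot position: 0

After partitioning with pivot 2, the array becomes [2, 28, 20, 32, 14, 5, 24, 21, 10]. The pivot is placed at index 0. All elements to the left of the pivot are <= 2, and all elements to the right are > 2.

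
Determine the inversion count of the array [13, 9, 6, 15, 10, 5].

Finding inversions in [13, 9, 6, 15, 10, 5]:

(0, 1): arr[0]=13 > arr[1]=9
(0, 2): arr[0]=13 > arr[2]=6
(0, 4): arr[0]=13 > arr[4]=10
(0, 5): arr[0]=13 > arr[5]=5
(1, 2): arr[1]=9 > arr[2]=6
(1, 5): arr[1]=9 > arr[5]=5
(2, 5): arr[2]=6 > arr[5]=5
(3, 4): arr[3]=15 > arr[4]=10
(3, 5): arr[3]=15 > arr[5]=5
(4, 5): arr[4]=10 > arr[5]=5

Total inversions: 10

The array has 10 inversion(s): (0,1), (0,2), (0,4), (0,5), (1,2), (1,5), (2,5), (3,4), (3,5), (4,5). Each pair (i,j) satisfies i < j and arr[i] > arr[j].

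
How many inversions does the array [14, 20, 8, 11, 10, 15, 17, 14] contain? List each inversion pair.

Finding inversions in [14, 20, 8, 11, 10, 15, 17, 14]:

(0, 2): arr[0]=14 > arr[2]=8
(0, 3): arr[0]=14 > arr[3]=11
(0, 4): arr[0]=14 > arr[4]=10
(1, 2): arr[1]=20 > arr[2]=8
(1, 3): arr[1]=20 > arr[3]=11
(1, 4): arr[1]=20 > arr[4]=10
(1, 5): arr[1]=20 > arr[5]=15
(1, 6): arr[1]=20 > arr[6]=17
(1, 7): arr[1]=20 > arr[7]=14
(3, 4): arr[3]=11 > arr[4]=10
(5, 7): arr[5]=15 > arr[7]=14
(6, 7): arr[6]=17 > arr[7]=14

Total inversions: 12

The array has 12 inversion(s): (0,2), (0,3), (0,4), (1,2), (1,3), (1,4), (1,5), (1,6), (1,7), (3,4), (5,7), (6,7). Each pair (i,j) satisfies i < j and arr[i] > arr[j].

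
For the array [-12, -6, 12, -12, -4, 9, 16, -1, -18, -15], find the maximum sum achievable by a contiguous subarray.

Using Kadane's algorithm on [-12, -6, 12, -12, -4, 9, 16, -1, -18, -15]:

Scanning through the array:
Position 1 (value -6): max_ending_here = -6, max_so_far = -6
Position 2 (value 12): max_ending_here = 12, max_so_far = 12
Position 3 (value -12): max_ending_here = 0, max_so_far = 12
Position 4 (value -4): max_ending_here = -4, max_so_far = 12
Position 5 (value 9): max_ending_here = 9, max_so_far = 12
Position 6 (value 16): max_ending_here = 25, max_so_far = 25
Position 7 (value -1): max_ending_here = 24, max_so_far = 25
Position 8 (value -18): max_ending_here = 6, max_so_far = 25
Position 9 (value -15): max_ending_here = -9, max_so_far = 25

Maximum subarray: [9, 16]
Maximum sum: 25

The maximum subarray is [9, 16] with sum 25. This subarray runs from index 5 to index 6.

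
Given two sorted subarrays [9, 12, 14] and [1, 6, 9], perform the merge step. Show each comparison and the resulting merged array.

Merging process:

Compare 9 vs 1: take 1 from right. Merged: [1]
Compare 9 vs 6: take 6 from right. Merged: [1, 6]
Compare 9 vs 9: take 9 from left. Merged: [1, 6, 9]
Compare 12 vs 9: take 9 from right. Merged: [1, 6, 9, 9]
Append remaining from left: [12, 14]. Merged: [1, 6, 9, 9, 12, 14]

Final merged array: [1, 6, 9, 9, 12, 14]
Total comparisons: 4

The merged array is [1, 6, 9, 9, 12, 14], requiring 4 comparisons. The merge step runs in O(n) time where n is the total number of elements.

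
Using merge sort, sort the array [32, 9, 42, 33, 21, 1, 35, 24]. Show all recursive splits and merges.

Merge sort trace:

Split: [32, 9, 42, 33, 21, 1, 35, 24] -> [32, 9, 42, 33] and [21, 1, 35, 24]
  Split: [32, 9, 42, 33] -> [32, 9] and [42, 33]
    Split: [32, 9] -> [32] and [9]
    Merge: [32] + [9] -> [9, 32]
    Split: [42, 33] -> [42] and [33]
    Merge: [42] + [33] -> [33, 42]
  Merge: [9, 32] + [33, 42] -> [9, 32, 33, 42]
  Split: [21, 1, 35, 24] -> [21, 1] and [35, 24]
    Split: [21, 1] -> [21] and [1]
    Merge: [21] + [1] -> [1, 21]
    Split: [35, 24] -> [35] and [24]
    Merge: [35] + [24] -> [24, 35]
  Merge: [1, 21] + [24, 35] -> [1, 21, 24, 35]
Merge: [9, 32, 33, 42] + [1, 21, 24, 35] -> [1, 9, 21, 24, 32, 33, 35, 42]

Final sorted array: [1, 9, 21, 24, 32, 33, 35, 42]

The merge sort proceeds by recursively splitting the array and merging sorted halves.
After all merges, the sorted array is [1, 9, 21, 24, 32, 33, 35, 42].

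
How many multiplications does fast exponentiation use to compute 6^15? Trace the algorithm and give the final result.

Computing 6^15 by squaring (build up from 6^1; each line after the first costs one multiplication):

6^1 = 6
6^2 = (6^1)^2 = 6^2 = 36
6^3 = 6 * 6^2 = 6 * 36 = 216
6^6 = (6^3)^2 = 216^2 = 46656
6^7 = 6 * 6^6 = 6 * 46656 = 279936
6^14 = (6^7)^2 = 279936^2 = 78364164096
6^15 = 6 * 6^14 = 6 * 78364164096 = 470184984576

Result: 470184984576
Multiplications needed: 6 (6 lines after 6^1)

6^15 = 470184984576. Using exponentiation by squaring, this requires 6 multiplications. The key idea: if the exponent is even, square the half-power; if odd, multiply by the base once.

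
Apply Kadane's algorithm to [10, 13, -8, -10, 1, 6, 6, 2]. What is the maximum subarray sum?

Using Kadane's algorithm on [10, 13, -8, -10, 1, 6, 6, 2]:

Scanning through the array:
Position 1 (value 13): max_ending_here = 23, max_so_far = 23
Position 2 (value -8): max_ending_here = 15, max_so_far = 23
Position 3 (value -10): max_ending_here = 5, max_so_far = 23
Position 4 (value 1): max_ending_here = 6, max_so_far = 23
Position 5 (value 6): max_ending_here = 12, max_so_far = 23
Position 6 (value 6): max_ending_here = 18, max_so_far = 23
Position 7 (value 2): max_ending_here = 20, max_so_far = 23

Maximum subarray: [10, 13]
Maximum sum: 23

The maximum subarray is [10, 13] with sum 23. This subarray runs from index 0 to index 1.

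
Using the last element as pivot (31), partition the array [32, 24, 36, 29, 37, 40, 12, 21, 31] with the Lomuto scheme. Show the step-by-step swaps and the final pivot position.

Lomuto partition with pivot = 31:

Initial array: [32, 24, 36, 29, 37, 40, 12, 21, 31]

arr[0]=32 > 31: no swap
arr[1]=24 <= 31: swap with position 0, array becomes [24, 32, 36, 29, 37, 40, 12, 21, 31]
arr[2]=36 > 31: no swap
arr[3]=29 <= 31: swap with position 1, array becomes [24, 29, 36, 32, 37, 40, 12, 21, 31]
arr[4]=37 > 31: no swap
arr[5]=40 > 31: no swap
arr[6]=12 <= 31: swap with position 2, array becomes [24, 29, 12, 32, 37, 40, 36, 21, 31]
arr[7]=21 <= 31: swap with position 3, array becomes [24, 29, 12, 21, 37, 40, 36, 32, 31]

Place pivot at position 4: [24, 29, 12, 21, 31, 40, 36, 32, 37]
Pivot position: 4

After partitioning with pivot 31, the array becomes [24, 29, 12, 21, 31, 40, 36, 32, 37]. The pivot is placed at index 4. All elements to the left of the pivot are <= 31, and all elements to the right are > 31.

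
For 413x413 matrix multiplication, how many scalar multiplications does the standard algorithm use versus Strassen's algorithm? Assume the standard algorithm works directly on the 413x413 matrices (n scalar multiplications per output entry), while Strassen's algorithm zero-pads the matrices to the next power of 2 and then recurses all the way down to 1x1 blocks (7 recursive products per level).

Matrix multiplication for 413x413 matrices:

Strassen's algorithm requires power-of-2 dimensions. Pad 413x413 to 512x512 (next power of 2).

Standard algorithm: 413^3 = 70444997 multiplications
Strassen's algorithm: 7^(log2(512)) = 7^9 = 40353607 multiplications
Savings: 70444997 - 40353607 = 30091390 multiplications

Standard: 70444997 multiplications (413^3). Strassen: 40353607 multiplications (7^9, after padding to 512x512). Strassen reduces 8 recursive multiplications to 7 at each level.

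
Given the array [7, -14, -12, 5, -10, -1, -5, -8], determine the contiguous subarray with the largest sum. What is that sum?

Using Kadane's algorithm on [7, -14, -12, 5, -10, -1, -5, -8]:

Scanning through the array:
Position 1 (value -14): max_ending_here = -7, max_so_far = 7
Position 2 (value -12): max_ending_here = -12, max_so_far = 7
Position 3 (value 5): max_ending_here = 5, max_so_far = 7
Position 4 (value -10): max_ending_here = -5, max_so_far = 7
Position 5 (value -1): max_ending_here = -1, max_so_far = 7
Position 6 (value -5): max_ending_here = -5, max_so_far = 7
Position 7 (value -8): max_ending_here = -8, max_so_far = 7

Maximum subarray: [7]
Maximum sum: 7

The maximum subarray is [7] with sum 7. This subarray runs from index 0 to index 0.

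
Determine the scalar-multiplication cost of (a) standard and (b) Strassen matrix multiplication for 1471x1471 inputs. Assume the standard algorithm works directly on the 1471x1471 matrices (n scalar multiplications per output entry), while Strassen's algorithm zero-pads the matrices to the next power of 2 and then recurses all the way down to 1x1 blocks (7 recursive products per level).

Matrix multiplication for 1471x1471 matrices:

Strassen's algorithm requires power-of-2 dimensions. Pad 1471x1471 to 2048x2048 (next power of 2).

Standard algorithm: 1471^3 = 3183010111 multiplications
Strassen's algorithm: 7^(log2(2048)) = 7^11 = 1977326743 multiplications
Savings: 3183010111 - 1977326743 = 1205683368 multiplications

Standard: 3183010111 multiplications (1471^3). Strassen: 1977326743 multiplications (7^11, after padding to 2048x2048). Strassen reduces 8 recursive multiplications to 7 at each level.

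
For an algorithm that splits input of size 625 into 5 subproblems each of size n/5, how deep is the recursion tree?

For divide and conquer with division factor 5:

Problem sizes at each level:
Level 0: 625
Level 1: 125
Level 2: 25
Level 3: 5
Level 4: 1

The root is level 0 and the size-1 base case is level 4 (the tree spans levels 0 through 4, i.e. 5 levels counting the root), so the depth is the number of divisions: log_5(625) = 4

The recursion tree depth is log_5(625) = 4. At each level, the problem size is divided by 5, so it takes 4 divisions to reduce to a base case of size 1. The algorithm makes 5 recursive calls at each level.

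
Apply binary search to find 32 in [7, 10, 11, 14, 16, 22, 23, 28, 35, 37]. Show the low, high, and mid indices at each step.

Binary search for 32 in [7, 10, 11, 14, 16, 22, 23, 28, 35, 37]:

lo=0, hi=9, mid=4, arr[mid]=16 -> 16 < 32, search right half
lo=5, hi=9, mid=7, arr[mid]=28 -> 28 < 32, search right half
lo=8, hi=9, mid=8, arr[mid]=35 -> 35 > 32, search left half
lo=8 > hi=7, target 32 not found

Binary search determines that 32 is not in the array after 3 comparisons. The search space was exhausted without finding the target.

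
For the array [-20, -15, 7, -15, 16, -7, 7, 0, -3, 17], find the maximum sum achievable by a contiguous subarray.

Using Kadane's algorithm on [-20, -15, 7, -15, 16, -7, 7, 0, -3, 17]:

Scanning through the array:
Position 1 (value -15): max_ending_here = -15, max_so_far = -15
Position 2 (value 7): max_ending_here = 7, max_so_far = 7
Position 3 (value -15): max_ending_here = -8, max_so_far = 7
Position 4 (value 16): max_ending_here = 16, max_so_far = 16
Position 5 (value -7): max_ending_here = 9, max_so_far = 16
Position 6 (value 7): max_ending_here = 16, max_so_far = 16
Position 7 (value 0): max_ending_here = 16, max_so_far = 16
Position 8 (value -3): max_ending_here = 13, max_so_far = 16
Position 9 (value 17): max_ending_here = 30, max_so_far = 30

Maximum subarray: [16, -7, 7, 0, -3, 17]
Maximum sum: 30

The maximum subarray is [16, -7, 7, 0, -3, 17] with sum 30. This subarray runs from index 4 to index 9.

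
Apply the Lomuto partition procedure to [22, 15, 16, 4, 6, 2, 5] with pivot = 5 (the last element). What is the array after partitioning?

Lomuto partition with pivot = 5:

Initial array: [22, 15, 16, 4, 6, 2, 5]

arr[0]=22 > 5: no swap
arr[1]=15 > 5: no swap
arr[2]=16 > 5: no swap
arr[3]=4 <= 5: swap with position 0, array becomes [4, 15, 16, 22, 6, 2, 5]
arr[4]=6 > 5: no swap
arr[5]=2 <= 5: swap with position 1, array becomes [4, 2, 16, 22, 6, 15, 5]

Place pivot at position 2: [4, 2, 5, 22, 6, 15, 16]
Pivot position: 2

After partitioning with pivot 5, the array becomes [4, 2, 5, 22, 6, 15, 16]. The pivot is placed at index 2. All elements to the left of the pivot are <= 5, and all elements to the right are > 5.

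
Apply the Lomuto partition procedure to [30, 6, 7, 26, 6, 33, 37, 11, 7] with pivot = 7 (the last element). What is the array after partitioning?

Lomuto partition with pivot = 7:

Initial array: [30, 6, 7, 26, 6, 33, 37, 11, 7]

arr[0]=30 > 7: no swap
arr[1]=6 <= 7: swap with position 0, array becomes [6, 30, 7, 26, 6, 33, 37, 11, 7]
arr[2]=7 <= 7: swap with position 1, array becomes [6, 7, 30, 26, 6, 33, 37, 11, 7]
arr[3]=26 > 7: no swap
arr[4]=6 <= 7: swap with position 2, array becomes [6, 7, 6, 26, 30, 33, 37, 11, 7]
arr[5]=33 > 7: no swap
arr[6]=37 > 7: no swap
arr[7]=11 > 7: no swap

Place pivot at position 3: [6, 7, 6, 7, 30, 33, 37, 11, 26]
Pivot position: 3

After partitioning with pivot 7, the array becomes [6, 7, 6, 7, 30, 33, 37, 11, 26]. The pivot is placed at index 3. All elements to the left of the pivot are <= 7, and all elements to the right are > 7.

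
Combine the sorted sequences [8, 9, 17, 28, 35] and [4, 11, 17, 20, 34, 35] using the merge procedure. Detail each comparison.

Merging process:

Compare 8 vs 4: take 4 from right. Merged: [4]
Compare 8 vs 11: take 8 from left. Merged: [4, 8]
Compare 9 vs 11: take 9 from left. Merged: [4, 8, 9]
Compare 17 vs 11: take 11 from right. Merged: [4, 8, 9, 11]
Compare 17 vs 17: take 17 from left. Merged: [4, 8, 9, 11, 17]
Compare 28 vs 17: take 17 from right. Merged: [4, 8, 9, 11, 17, 17]
Compare 28 vs 20: take 20 from right. Merged: [4, 8, 9, 11, 17, 17, 20]
Compare 28 vs 34: take 28 from left. Merged: [4, 8, 9, 11, 17, 17, 20, 28]
Compare 35 vs 34: take 34 from right. Merged: [4, 8, 9, 11, 17, 17, 20, 28, 34]
Compare 35 vs 35: take 35 from left. Merged: [4, 8, 9, 11, 17, 17, 20, 28, 34, 35]
Append remaining from right: [35]. Merged: [4, 8, 9, 11, 17, 17, 20, 28, 34, 35, 35]

Final merged array: [4, 8, 9, 11, 17, 17, 20, 28, 34, 35, 35]
Total comparisons: 10

The merged array is [4, 8, 9, 11, 17, 17, 20, 28, 34, 35, 35], requiring 10 comparisons. The merge step runs in O(n) time where n is the total number of elements.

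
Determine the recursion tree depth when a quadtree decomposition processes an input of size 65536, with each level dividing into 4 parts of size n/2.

For divide and conquer with division factor 2:

Problem sizes at each level:
Level 0: 65536
Level 1: 32768
Level 2: 16384
Level 3: 8192
Level 4: 4096
Level 5: 2048
Level 6: 1024
Level 7: 512
Level 8: 256
Level 9: 128
Level 10: 64
Level 11: 32
Level 12: 16
Level 13: 8
Level 14: 4
Level 15: 2
Level 16: 1

The root is level 0 and the size-1 base case is level 16 (the tree spans levels 0 through 16, i.e. 17 levels counting the root), so the depth is the number of divisions: log_2(65536) = 16

The recursion tree depth is log_2(65536) = 16. At each level, the problem size is divided by 2, so it takes 16 divisions to reduce to a base case of size 1. The algorithm makes 4 recursive calls at each level.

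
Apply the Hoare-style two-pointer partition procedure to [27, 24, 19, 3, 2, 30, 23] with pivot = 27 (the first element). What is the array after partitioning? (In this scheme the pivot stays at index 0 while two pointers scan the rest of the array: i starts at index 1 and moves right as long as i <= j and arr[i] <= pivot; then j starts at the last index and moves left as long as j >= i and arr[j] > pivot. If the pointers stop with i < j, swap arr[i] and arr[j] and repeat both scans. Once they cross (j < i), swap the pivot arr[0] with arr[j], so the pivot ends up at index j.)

Hoare-style two-pointer partition with pivot = 27:

Initial array: [27, 24, 19, 3, 2, 30, 23]

Pointers start at i = 1, j = 6.
i stops at index 5 (arr[5]=30 > 27), j stops at index 6 (arr[6]=23 <= 27): swap arr[5] and arr[6], array becomes [27, 24, 19, 3, 2, 23, 30]
i ends at 6, j ends at 5: the pointers have crossed (j < i), so scanning stops.

Swap pivot arr[0] with arr[5] to place pivot at position 5: [23, 24, 19, 3, 2, 27, 30]
Pivot position: 5

After partitioning with pivot 27, the array becomes [23, 24, 19, 3, 2, 27, 30]. The pivot is placed at index 5. All elements to the left of the pivot are <= 27, and all elements to the right are > 27.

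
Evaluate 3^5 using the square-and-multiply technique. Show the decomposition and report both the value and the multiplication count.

Computing 3^5 by squaring (build up from 3^1; each line after the first costs one multiplication):

3^1 = 3
3^2 = (3^1)^2 = 3^2 = 9
3^4 = (3^2)^2 = 9^2 = 81
3^5 = 3 * 3^4 = 3 * 81 = 243

Result: 243
Multiplications needed: 3 (3 lines after 3^1)

3^5 = 243. Using exponentiation by squaring, this requires 3 multiplications. The key idea: if the exponent is even, square the half-power; if odd, multiply by the base once.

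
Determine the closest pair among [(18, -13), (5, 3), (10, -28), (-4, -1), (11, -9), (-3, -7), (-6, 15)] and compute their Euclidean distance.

Computing all pairwise distances among 7 points:

d((18, -13), (5, 3)) = 20.6155
d((18, -13), (10, -28)) = 17.0
d((18, -13), (-4, -1)) = 25.0599
d((18, -13), (11, -9)) = 8.0623
d((18, -13), (-3, -7)) = 21.8403
d((18, -13), (-6, 15)) = 36.8782
d((5, 3), (10, -28)) = 31.4006
d((5, 3), (-4, -1)) = 9.8489
d((5, 3), (11, -9)) = 13.4164
d((5, 3), (-3, -7)) = 12.8062
d((5, 3), (-6, 15)) = 16.2788
d((10, -28), (-4, -1)) = 30.4138
d((10, -28), (11, -9)) = 19.0263
d((10, -28), (-3, -7)) = 24.6982
d((10, -28), (-6, 15)) = 45.8803
d((-4, -1), (11, -9)) = 17.0
d((-4, -1), (-3, -7)) = 6.0828 <-- minimum
d((-4, -1), (-6, 15)) = 16.1245
d((11, -9), (-3, -7)) = 14.1421
d((11, -9), (-6, 15)) = 29.4109
d((-3, -7), (-6, 15)) = 22.2036

Closest pair: (-4, -1) and (-3, -7) with distance 6.0828

The closest pair is (-4, -1) and (-3, -7) with Euclidean distance 6.0828. For 7 points, brute-force pairwise comparison is shown above. For large n, the divide-and-conquer algorithm (sort by x, recurse on halves, check the dividing strip) achieves O(n log n).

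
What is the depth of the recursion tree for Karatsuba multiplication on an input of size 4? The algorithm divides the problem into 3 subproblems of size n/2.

For divide and conquer with division factor 2:

Problem sizes at each level:
Level 0: 4
Level 1: 2
Level 2: 1

The root is level 0 and the size-1 base case is level 2 (the tree spans levels 0 through 2, i.e. 3 levels counting the root), so the depth is the number of divisions: log_2(4) = 2

The recursion tree depth is log_2(4) = 2. At each level, the problem size is divided by 2, so it takes 2 divisions to reduce to a base case of size 1. The algorithm makes 3 recursive calls at each level.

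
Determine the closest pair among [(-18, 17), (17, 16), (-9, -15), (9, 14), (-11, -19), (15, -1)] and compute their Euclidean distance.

Computing all pairwise distances among 6 points:

d((-18, 17), (17, 16)) = 35.0143
d((-18, 17), (-9, -15)) = 33.2415
d((-18, 17), (9, 14)) = 27.1662
d((-18, 17), (-11, -19)) = 36.6742
d((-18, 17), (15, -1)) = 37.5899
d((17, 16), (-9, -15)) = 40.4599
d((17, 16), (9, 14)) = 8.2462
d((17, 16), (-11, -19)) = 44.8219
d((17, 16), (15, -1)) = 17.1172
d((-9, -15), (9, 14)) = 34.1321
d((-9, -15), (-11, -19)) = 4.4721 <-- minimum
d((-9, -15), (15, -1)) = 27.7849
d((9, 14), (-11, -19)) = 38.5876
d((9, 14), (15, -1)) = 16.1555
d((-11, -19), (15, -1)) = 31.6228

Closest pair: (-9, -15) and (-11, -19) with distance 4.4721

The closest pair is (-9, -15) and (-11, -19) with Euclidean distance 4.4721. For 6 points, brute-force pairwise comparison is shown above. For large n, the divide-and-conquer algorithm (sort by x, recurse on halves, check the dividing strip) achieves O(n log n).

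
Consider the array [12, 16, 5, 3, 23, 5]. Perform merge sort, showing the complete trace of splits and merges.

Merge sort trace:

Split: [12, 16, 5, 3, 23, 5] -> [12, 16, 5] and [3, 23, 5]
  Split: [12, 16, 5] -> [12] and [16, 5]
    Split: [16, 5] -> [16] and [5]
    Merge: [16] + [5] -> [5, 16]
  Merge: [12] + [5, 16] -> [5, 12, 16]
  Split: [3, 23, 5] -> [3] and [23, 5]
    Split: [23, 5] -> [23] and [5]
    Merge: [23] + [5] -> [5, 23]
  Merge: [3] + [5, 23] -> [3, 5, 23]
Merge: [5, 12, 16] + [3, 5, 23] -> [3, 5, 5, 12, 16, 23]

Final sorted array: [3, 5, 5, 12, 16, 23]

The merge sort proceeds by recursively splitting the array and merging sorted halves.
After all merges, the sorted array is [3, 5, 5, 12, 16, 23].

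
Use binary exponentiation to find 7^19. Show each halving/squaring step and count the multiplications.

Computing 7^19 by squaring (build up from 7^1; each line after the first costs one multiplication):

7^1 = 7
7^2 = (7^1)^2 = 7^2 = 49
7^4 = (7^2)^2 = 49^2 = 2401
7^8 = (7^4)^2 = 2401^2 = 5764801
7^9 = 7 * 7^8 = 7 * 5764801 = 40353607
7^18 = (7^9)^2 = 40353607^2 = 1628413597910449
7^19 = 7 * 7^18 = 7 * 1628413597910449 = 11398895185373143

Result: 11398895185373143
Multiplications needed: 6 (6 lines after 7^1)

7^19 = 11398895185373143. Using exponentiation by squaring, this requires 6 multiplications. The key idea: if the exponent is even, square the half-power; if odd, multiply by the base once.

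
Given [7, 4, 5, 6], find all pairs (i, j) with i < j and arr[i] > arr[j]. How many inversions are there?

Finding inversions in [7, 4, 5, 6]:

(0, 1): arr[0]=7 > arr[1]=4
(0, 2): arr[0]=7 > arr[2]=5
(0, 3): arr[0]=7 > arr[3]=6

Total inversions: 3

The array has 3 inversion(s): (0,1), (0,2), (0,3). Each pair (i,j) satisfies i < j and arr[i] > arr[j].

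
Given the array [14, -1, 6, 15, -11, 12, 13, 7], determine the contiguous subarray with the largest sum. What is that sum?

Using Kadane's algorithm on [14, -1, 6, 15, -11, 12, 13, 7]:

Scanning through the array:
Position 1 (value -1): max_ending_here = 13, max_so_far = 14
Position 2 (value 6): max_ending_here = 19, max_so_far = 19
Position 3 (value 15): max_ending_here = 34, max_so_far = 34
Position 4 (value -11): max_ending_here = 23, max_so_far = 34
Position 5 (value 12): max_ending_here = 35, max_so_far = 35
Position 6 (value 13): max_ending_here = 48, max_so_far = 48
Position 7 (value 7): max_ending_here = 55, max_so_far = 55

Maximum subarray: [14, -1, 6, 15, -11, 12, 13, 7]
Maximum sum: 55

The maximum subarray is [14, -1, 6, 15, -11, 12, 13, 7] with sum 55. This subarray runs from index 0 to index 7.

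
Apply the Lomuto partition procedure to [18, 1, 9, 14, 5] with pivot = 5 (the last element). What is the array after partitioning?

Lomuto partition with pivot = 5:

Initial array: [18, 1, 9, 14, 5]

arr[0]=18 > 5: no swap
arr[1]=1 <= 5: swap with position 0, array becomes [1, 18, 9, 14, 5]
arr[2]=9 > 5: no swap
arr[3]=14 > 5: no swap

Place pivot at position 1: [1, 5, 9, 14, 18]
Pivot position: 1

After partitioning with pivot 5, the array becomes [1, 5, 9, 14, 18]. The pivot is placed at index 1. All elements to the left of the pivot are <= 5, and all elements to the right are > 5.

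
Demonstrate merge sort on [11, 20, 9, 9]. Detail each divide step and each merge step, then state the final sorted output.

Merge sort trace:

Split: [11, 20, 9, 9] -> [11, 20] and [9, 9]
  Split: [11, 20] -> [11] and [20]
  Merge: [11] + [20] -> [11, 20]
  Split: [9, 9] -> [9] and [9]
  Merge: [9] + [9] -> [9, 9]
Merge: [11, 20] + [9, 9] -> [9, 9, 11, 20]

Final sorted array: [9, 9, 11, 20]

The merge sort proceeds by recursively splitting the array and merging sorted halves.
After all merges, the sorted array is [9, 9, 11, 20].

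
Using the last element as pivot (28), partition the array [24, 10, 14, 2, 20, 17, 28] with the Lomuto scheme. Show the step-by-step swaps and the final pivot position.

Lomuto partition with pivot = 28:

Initial array: [24, 10, 14, 2, 20, 17, 28]

arr[0]=24 <= 28: swap with position 0, array becomes [24, 10, 14, 2, 20, 17, 28]
arr[1]=10 <= 28: swap with position 1, array becomes [24, 10, 14, 2, 20, 17, 28]
arr[2]=14 <= 28: swap with position 2, array becomes [24, 10, 14, 2, 20, 17, 28]
arr[3]=2 <= 28: swap with position 3, array becomes [24, 10, 14, 2, 20, 17, 28]
arr[4]=20 <= 28: swap with position 4, array becomes [24, 10, 14, 2, 20, 17, 28]
arr[5]=17 <= 28: swap with position 5, array becomes [24, 10, 14, 2, 20, 17, 28]

Place pivot at position 6: [24, 10, 14, 2, 20, 17, 28]
Pivot position: 6

After partitioning with pivot 28, the array becomes [24, 10, 14, 2, 20, 17, 28]. The pivot is placed at index 6. All elements to the left of the pivot are <= 28, and all elements to the right are > 28.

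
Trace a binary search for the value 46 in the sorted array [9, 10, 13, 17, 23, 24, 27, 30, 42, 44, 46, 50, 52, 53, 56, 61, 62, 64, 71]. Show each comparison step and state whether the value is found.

Binary search for 46 in [9, 10, 13, 17, 23, 24, 27, 30, 42, 44, 46, 50, 52, 53, 56, 61, 62, 64, 71]:

lo=0, hi=18, mid=9, arr[mid]=44 -> 44 < 46, search right half
lo=10, hi=18, mid=14, arr[mid]=56 -> 56 > 46, search left half
lo=10, hi=13, mid=11, arr[mid]=50 -> 50 > 46, search left half
lo=10, hi=10, mid=10, arr[mid]=46 -> Found target at index 10!

Binary search finds 46 at index 10 after 4 comparisons. The search repeatedly halves the search space by comparing with the middle element.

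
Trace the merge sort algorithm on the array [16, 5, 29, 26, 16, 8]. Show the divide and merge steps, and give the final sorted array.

Merge sort trace:

Split: [16, 5, 29, 26, 16, 8] -> [16, 5, 29] and [26, 16, 8]
  Split: [16, 5, 29] -> [16] and [5, 29]
    Split: [5, 29] -> [5] and [29]
    Merge: [5] + [29] -> [5, 29]
  Merge: [16] + [5, 29] -> [5, 16, 29]
  Split: [26, 16, 8] -> [26] and [16, 8]
    Split: [16, 8] -> [16] and [8]
    Merge: [16] + [8] -> [8, 16]
  Merge: [26] + [8, 16] -> [8, 16, 26]
Merge: [5, 16, 29] + [8, 16, 26] -> [5, 8, 16, 16, 26, 29]

Final sorted array: [5, 8, 16, 16, 26, 29]

The merge sort proceeds by recursively splitting the array and merging sorted halves.
After all merges, the sorted array is [5, 8, 16, 16, 26, 29].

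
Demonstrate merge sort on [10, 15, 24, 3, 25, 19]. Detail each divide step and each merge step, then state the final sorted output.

Merge sort trace:

Split: [10, 15, 24, 3, 25, 19] -> [10, 15, 24] and [3, 25, 19]
  Split: [10, 15, 24] -> [10] and [15, 24]
    Split: [15, 24] -> [15] and [24]
    Merge: [15] + [24] -> [15, 24]
  Merge: [10] + [15, 24] -> [10, 15, 24]
  Split: [3, 25, 19] -> [3] and [25, 19]
    Split: [25, 19] -> [25] and [19]
    Merge: [25] + [19] -> [19, 25]
  Merge: [3] + [19, 25] -> [3, 19, 25]
Merge: [10, 15, 24] + [3, 19, 25] -> [3, 10, 15, 19, 24, 25]

Final sorted array: [3, 10, 15, 19, 24, 25]

The merge sort proceeds by recursively splitting the array and merging sorted halves.
After all merges, the sorted array is [3, 10, 15, 19, 24, 25].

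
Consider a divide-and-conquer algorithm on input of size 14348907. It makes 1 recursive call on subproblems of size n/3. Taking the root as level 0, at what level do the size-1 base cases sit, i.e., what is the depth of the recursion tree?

For divide and conquer with division factor 3:

Problem sizes at each level:
Level 0: 14348907
Level 1: 4782969
Level 2: 1594323
Level 3: 531441
Level 4: 177147
Level 5: 59049
Level 6: 19683
Level 7: 6561
Level 8: 2187
Level 9: 729
Level 10: 243
Level 11: 81
Level 12: 27
Level 13: 9
Level 14: 3
Level 15: 1

The root is level 0 and the size-1 base case is level 15 (the tree spans levels 0 through 15, i.e. 16 levels counting the root), so the depth is the number of divisions: log_3(14348907) = 15

The recursion tree depth is log_3(14348907) = 15. At each level, the problem size is divided by 3, so it takes 15 divisions to reduce to a base case of size 1. The algorithm makes 1 recursive call at each level.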